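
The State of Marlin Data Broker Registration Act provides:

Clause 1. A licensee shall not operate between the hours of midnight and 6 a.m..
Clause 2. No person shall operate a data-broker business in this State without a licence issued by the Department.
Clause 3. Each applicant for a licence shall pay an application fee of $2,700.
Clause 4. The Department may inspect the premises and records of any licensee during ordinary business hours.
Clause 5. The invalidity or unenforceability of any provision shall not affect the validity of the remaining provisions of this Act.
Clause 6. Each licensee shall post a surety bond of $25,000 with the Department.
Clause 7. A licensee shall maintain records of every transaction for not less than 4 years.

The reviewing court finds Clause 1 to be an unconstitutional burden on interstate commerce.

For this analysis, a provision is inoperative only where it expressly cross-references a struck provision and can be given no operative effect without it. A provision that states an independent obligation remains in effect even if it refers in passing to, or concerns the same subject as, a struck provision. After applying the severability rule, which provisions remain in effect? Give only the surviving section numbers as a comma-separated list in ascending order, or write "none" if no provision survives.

Clause 1 is struck. No other provision's operative terms depend on Clause 1. Under the severability clause in Clause 5, the remaining provisions continue in force. The provisions still in force are Clause 2, Clause 3, Clause 4, Clause 5, Clause 6, and Clause 7.

2, 3, 4, 5, 6, 7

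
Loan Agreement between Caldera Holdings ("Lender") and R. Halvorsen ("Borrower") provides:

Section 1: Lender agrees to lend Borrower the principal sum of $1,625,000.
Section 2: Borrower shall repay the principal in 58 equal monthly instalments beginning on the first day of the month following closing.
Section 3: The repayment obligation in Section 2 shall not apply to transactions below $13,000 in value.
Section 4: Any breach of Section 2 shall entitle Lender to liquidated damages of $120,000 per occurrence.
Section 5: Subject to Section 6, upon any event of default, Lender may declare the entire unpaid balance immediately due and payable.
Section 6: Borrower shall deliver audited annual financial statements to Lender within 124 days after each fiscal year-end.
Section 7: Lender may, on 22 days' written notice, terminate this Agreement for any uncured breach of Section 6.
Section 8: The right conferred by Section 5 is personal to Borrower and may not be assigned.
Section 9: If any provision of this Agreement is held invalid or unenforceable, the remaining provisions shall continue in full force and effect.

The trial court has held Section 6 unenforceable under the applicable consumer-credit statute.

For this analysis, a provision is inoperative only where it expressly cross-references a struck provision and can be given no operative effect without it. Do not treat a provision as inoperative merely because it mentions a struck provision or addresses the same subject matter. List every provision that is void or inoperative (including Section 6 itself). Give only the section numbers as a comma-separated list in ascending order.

Section 6 is struck. Section 7 merely fixes the termination right for breach of Section 6; with Section 6 gone it has nothing to operate on and falls away. Although Section 5 refers to Section 6, its operative terms do not depend on Section 6, so it remains in effect. Under the severability clause in Section 9, the remaining provisions continue in force. The provisions still in force are Section 1, Section 2, Section 3, Section 4, Section 5, Section 8, and Section 9.

6, 7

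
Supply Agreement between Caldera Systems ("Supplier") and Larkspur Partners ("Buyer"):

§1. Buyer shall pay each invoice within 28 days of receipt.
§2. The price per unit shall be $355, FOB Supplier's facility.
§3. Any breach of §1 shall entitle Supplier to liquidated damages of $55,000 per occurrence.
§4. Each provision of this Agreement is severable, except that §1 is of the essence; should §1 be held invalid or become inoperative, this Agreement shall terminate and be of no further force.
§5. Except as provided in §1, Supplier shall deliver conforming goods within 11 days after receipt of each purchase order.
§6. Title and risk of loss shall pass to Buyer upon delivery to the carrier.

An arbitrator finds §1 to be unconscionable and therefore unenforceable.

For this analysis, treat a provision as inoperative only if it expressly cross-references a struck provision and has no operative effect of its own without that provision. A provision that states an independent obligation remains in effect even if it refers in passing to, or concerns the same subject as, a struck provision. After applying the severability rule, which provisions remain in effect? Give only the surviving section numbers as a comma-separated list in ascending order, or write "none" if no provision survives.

none

§1 is struck. The whole of §3 is the liquidated-damages amount, defined by reference to §1, so §3 cannot stand once §1 is removed. §4 makes §1 an essential term, and §1 is the provision held invalid; under §4, the entire Agreement is therefore void. No provision of the Agreement survives.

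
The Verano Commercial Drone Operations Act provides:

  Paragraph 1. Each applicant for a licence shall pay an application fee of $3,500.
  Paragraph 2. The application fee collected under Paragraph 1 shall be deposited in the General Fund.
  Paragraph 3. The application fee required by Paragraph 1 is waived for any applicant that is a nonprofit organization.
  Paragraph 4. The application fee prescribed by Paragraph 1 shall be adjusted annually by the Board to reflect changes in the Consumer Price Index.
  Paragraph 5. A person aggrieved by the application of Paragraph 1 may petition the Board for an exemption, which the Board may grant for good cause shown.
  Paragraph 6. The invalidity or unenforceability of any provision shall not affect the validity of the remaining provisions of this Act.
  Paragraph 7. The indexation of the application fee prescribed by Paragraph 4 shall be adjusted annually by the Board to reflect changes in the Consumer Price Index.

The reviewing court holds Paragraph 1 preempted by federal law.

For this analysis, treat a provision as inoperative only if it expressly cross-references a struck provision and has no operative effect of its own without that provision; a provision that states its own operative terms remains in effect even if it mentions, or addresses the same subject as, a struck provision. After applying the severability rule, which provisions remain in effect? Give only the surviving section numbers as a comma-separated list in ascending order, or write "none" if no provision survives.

Paragraph 1 is struck. The whole of Paragraph 2 is the disposition of the application fee, defined by reference to Paragraph 1, so Paragraph 2 cannot stand once Paragraph 1 is removed. Paragraph 3 operates only by reference to Paragraph 1, so it falls with Paragraph 1. Paragraph 4 does nothing except set the indexation of the application fee by reference to Paragraph 1; with Paragraph 1 gone it has no independent effect and is inoperative. Paragraph 5 merely fixes the exemption procedure for Paragraph 1; with Paragraph 1 gone it has nothing to operate on and falls away. Paragraph 7 does nothing except set the indexation of the indexation of the application fee by reference to Paragraph 4; with Paragraph 4 gone it has no independent effect and is inoperative. Under the severability clause in Paragraph 6, the remaining provisions continue in force. Only Paragraph 6 remains in effect.

6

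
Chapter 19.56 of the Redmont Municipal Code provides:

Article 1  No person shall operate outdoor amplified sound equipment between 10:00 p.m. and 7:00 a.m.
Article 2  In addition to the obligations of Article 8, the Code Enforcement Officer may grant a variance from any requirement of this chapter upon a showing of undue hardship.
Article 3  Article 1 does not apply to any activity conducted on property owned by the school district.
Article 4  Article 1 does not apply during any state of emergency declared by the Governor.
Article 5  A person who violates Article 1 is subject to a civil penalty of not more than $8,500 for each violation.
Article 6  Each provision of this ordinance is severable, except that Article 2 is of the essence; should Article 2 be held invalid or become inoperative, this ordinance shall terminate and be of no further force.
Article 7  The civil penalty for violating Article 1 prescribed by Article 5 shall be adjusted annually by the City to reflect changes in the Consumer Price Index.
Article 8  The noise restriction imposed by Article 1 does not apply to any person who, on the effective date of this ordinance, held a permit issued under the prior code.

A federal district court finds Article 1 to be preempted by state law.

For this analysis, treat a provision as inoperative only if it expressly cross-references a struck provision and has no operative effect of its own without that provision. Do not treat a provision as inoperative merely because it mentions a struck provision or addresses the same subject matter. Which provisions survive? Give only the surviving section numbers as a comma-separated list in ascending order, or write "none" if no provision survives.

Article 1 is struck. The only function of Article 3 is the public-property exemption from Article 1, so it cannot stand once Article 1 is removed. Article 4 operates only by reference to Article 1, so it falls with Article 1. Article 5 operates only by reference to Article 1, so it falls with Article 1. Article 8 operates only by reference to Article 1, so it falls with Article 1. Article 7 does nothing except set the indexation of the civil penalty for violating Article 1 by reference to Article 5; with Article 5 gone it has no independent effect and is inoperative. Although Article 2 refers to Article 8, its operative terms do not depend on Article 8, so it remains in effect. Article 6 makes Article 2 an essential term, but Article 2 is unaffected, so the severability proviso in Article 6 preserves the remaining provisions. Article 2 and Article 6 remain in effect.

2, 6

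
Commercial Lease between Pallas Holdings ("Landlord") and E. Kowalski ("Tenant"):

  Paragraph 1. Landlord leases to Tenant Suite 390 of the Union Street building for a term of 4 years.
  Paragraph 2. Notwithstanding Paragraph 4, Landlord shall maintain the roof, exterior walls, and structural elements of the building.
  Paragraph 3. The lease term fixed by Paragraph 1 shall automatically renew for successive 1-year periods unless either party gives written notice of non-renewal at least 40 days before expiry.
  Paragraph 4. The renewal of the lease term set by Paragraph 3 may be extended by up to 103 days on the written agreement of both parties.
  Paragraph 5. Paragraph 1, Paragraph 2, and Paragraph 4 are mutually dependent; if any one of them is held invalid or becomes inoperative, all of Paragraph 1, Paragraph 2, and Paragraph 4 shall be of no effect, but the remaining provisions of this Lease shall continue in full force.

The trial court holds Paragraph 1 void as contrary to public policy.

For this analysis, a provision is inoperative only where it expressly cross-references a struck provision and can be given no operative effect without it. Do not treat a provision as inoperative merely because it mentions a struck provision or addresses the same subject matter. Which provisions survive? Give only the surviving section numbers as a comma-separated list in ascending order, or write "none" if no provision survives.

5

Paragraph 1 is struck. Paragraph 3 has no operative effect of its own apart from Paragraph 1 and is therefore inoperative. Paragraph 4 operates only by reference to Paragraph 3, so it falls with Paragraph 3. Paragraph 5 declares Paragraph 1, Paragraph 2, and Paragraph 4 mutually dependent; since one of them has fallen, all of them are of no effect. That brings down Paragraph 2 as well. The remainder continues in force under Paragraph 5. Only Paragraph 5 remains in effect.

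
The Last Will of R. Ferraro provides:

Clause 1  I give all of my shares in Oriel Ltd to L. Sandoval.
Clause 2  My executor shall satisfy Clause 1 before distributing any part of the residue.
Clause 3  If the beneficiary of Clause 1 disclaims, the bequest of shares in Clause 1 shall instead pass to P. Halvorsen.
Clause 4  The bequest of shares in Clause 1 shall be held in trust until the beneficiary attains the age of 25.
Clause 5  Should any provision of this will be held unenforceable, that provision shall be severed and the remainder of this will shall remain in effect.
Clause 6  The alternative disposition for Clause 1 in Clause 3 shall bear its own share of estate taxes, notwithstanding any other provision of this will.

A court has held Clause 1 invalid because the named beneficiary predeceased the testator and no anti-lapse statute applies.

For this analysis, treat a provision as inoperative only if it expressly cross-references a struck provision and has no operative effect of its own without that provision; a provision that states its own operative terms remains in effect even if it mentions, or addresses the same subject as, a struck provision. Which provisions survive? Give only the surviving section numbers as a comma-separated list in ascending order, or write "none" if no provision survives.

Clause 1 is struck. Clause 2 operates only by reference to Clause 1, so it falls with Clause 1. The only function of Clause 3 is the alternative disposition for Clause 1, so it cannot stand once Clause 1 is removed. Clause 4 merely fixes the trust for Clause 1; with Clause 1 gone it has nothing to operate on and falls away. The only function of Clause 6 is the tax charge on Clause 3, so it cannot stand once Clause 3 is removed. Clause 5 is a severability clause and preserves every provision that can still be given independent effect. Only Clause 5 remains in effect.

5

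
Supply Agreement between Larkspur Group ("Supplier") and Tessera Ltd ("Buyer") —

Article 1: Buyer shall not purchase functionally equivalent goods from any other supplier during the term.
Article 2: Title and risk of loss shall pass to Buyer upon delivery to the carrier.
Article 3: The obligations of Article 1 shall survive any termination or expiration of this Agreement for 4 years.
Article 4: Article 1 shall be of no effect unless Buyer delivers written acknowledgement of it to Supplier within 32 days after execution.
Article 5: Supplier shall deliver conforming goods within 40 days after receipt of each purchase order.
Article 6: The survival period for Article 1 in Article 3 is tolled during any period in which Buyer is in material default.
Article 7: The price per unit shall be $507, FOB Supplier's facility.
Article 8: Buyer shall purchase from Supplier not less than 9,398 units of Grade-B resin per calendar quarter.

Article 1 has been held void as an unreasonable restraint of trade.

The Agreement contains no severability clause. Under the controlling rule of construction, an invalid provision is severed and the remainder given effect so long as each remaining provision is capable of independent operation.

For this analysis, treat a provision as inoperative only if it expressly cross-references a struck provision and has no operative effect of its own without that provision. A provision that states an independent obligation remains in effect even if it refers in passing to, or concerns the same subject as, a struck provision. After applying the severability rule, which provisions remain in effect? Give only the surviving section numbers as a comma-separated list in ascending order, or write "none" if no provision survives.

2, 5, 7, 8

Article 1 is struck. The only function of Article 3 is the survival period for Article 1, so it cannot stand once Article 1 is removed. Article 4 merely fixes the acknowledgement condition for Article 1; with Article 1 gone it has nothing to operate on and falls away. Article 6 does nothing except set the tolling of the survival period for Article 1 by reference to Article 3; with Article 3 gone it has no independent effect and is inoperative. With no severability clause, the stated default rule severs what cannot stand and enforces each remaining provision that can operate on its own. The provisions still in force are Article 2, Article 5, Article 7, and Article 8.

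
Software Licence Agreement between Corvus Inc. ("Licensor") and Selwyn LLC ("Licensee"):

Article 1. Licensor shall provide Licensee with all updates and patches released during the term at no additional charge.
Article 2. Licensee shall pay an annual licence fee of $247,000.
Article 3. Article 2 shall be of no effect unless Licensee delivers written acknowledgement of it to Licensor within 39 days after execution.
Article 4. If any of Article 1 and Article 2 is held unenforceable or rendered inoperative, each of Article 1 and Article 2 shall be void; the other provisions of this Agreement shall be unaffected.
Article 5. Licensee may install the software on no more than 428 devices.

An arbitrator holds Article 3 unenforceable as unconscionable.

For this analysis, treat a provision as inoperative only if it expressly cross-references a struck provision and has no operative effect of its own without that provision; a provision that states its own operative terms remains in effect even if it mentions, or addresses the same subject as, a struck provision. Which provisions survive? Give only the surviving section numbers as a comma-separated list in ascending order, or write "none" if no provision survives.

Article 3 is struck. Nothing else in the Agreement is defined by reference to Article 3. Article 4 ties Article 1 and Article 2 together, but none of those is affected here; the remaining provisions continue in force under Article 4. Article 1, Article 2, Article 4, and Article 5 remain in effect.

1, 2, 4, 5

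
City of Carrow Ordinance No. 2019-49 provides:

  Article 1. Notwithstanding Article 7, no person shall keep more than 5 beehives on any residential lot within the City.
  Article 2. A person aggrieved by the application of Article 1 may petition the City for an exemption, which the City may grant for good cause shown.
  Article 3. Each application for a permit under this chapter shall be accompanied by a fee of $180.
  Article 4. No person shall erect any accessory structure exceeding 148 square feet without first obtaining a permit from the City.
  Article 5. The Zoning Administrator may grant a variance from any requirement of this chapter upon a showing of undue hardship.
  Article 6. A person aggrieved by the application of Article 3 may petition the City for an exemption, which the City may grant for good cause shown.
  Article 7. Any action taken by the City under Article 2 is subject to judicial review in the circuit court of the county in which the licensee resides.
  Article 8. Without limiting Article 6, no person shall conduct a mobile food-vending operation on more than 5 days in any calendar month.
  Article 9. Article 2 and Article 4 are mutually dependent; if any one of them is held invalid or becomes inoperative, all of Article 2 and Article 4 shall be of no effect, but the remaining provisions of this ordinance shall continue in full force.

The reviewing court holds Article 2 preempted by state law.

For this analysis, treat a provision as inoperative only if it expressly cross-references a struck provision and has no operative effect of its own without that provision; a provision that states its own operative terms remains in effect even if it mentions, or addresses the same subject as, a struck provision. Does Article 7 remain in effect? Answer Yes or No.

No

Article 2 is struck. Article 7 merely fixes the judicial-review right for Article 2; with Article 2 gone it has nothing to operate on and falls away. Although Article 1 refers to Article 7, its operative terms do not depend on Article 7, so it remains in effect. Article 9 declares Article 2 and Article 4 mutually dependent; since one of them has fallen, all of them are of no effect. That brings down Article 4 as well. The remainder continues in force under Article 9. The provisions still in force are Article 1, Article 3, Article 5, Article 6, Article 8, and Article 9. Article 7 is among the inoperative provisions, so the answer is no.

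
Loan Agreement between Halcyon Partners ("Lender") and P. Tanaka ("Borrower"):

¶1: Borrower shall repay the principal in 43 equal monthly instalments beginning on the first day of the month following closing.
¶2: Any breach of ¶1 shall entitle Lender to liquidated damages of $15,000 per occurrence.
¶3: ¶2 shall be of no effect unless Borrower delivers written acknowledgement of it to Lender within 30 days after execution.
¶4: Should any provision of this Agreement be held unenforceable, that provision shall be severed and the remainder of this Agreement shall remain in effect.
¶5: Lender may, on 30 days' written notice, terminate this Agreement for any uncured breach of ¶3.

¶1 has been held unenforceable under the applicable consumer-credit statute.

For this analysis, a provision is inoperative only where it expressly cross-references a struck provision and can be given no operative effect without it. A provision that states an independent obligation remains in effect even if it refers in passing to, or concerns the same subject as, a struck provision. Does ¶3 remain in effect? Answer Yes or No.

No

¶1 is struck. ¶2 has no operative effect of its own apart from ¶1 and is therefore inoperative. ¶3 has no operative effect of its own apart from ¶2 and is therefore inoperative. The only function of ¶5 is the termination right for breach of ¶3, so it cannot stand once ¶3 is removed. Under the severability clause in ¶4, the remaining provisions continue in force. Only ¶4 remains in effect. ¶3 is among the inoperative provisions, so the answer is no.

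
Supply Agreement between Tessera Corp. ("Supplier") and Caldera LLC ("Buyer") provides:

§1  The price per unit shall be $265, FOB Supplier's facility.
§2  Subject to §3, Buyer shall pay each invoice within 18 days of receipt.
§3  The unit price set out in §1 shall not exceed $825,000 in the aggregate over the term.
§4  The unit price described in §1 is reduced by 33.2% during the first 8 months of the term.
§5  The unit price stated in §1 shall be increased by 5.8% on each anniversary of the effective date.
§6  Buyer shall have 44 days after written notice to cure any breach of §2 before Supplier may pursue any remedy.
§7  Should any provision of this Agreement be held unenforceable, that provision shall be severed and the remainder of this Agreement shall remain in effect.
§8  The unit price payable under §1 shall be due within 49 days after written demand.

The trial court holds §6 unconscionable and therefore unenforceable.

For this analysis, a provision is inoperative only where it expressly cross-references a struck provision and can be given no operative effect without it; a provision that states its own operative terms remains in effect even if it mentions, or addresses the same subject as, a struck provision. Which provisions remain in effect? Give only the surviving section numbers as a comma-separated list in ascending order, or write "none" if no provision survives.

§6 is struck. Nothing else in the Agreement is defined by reference to §6. Under the severability clause in §7, the remaining provisions continue in force. §1, §2, §3, §4, §5, §7, and §8 remain in effect.

1, 2, 3, 4, 5, 7, 8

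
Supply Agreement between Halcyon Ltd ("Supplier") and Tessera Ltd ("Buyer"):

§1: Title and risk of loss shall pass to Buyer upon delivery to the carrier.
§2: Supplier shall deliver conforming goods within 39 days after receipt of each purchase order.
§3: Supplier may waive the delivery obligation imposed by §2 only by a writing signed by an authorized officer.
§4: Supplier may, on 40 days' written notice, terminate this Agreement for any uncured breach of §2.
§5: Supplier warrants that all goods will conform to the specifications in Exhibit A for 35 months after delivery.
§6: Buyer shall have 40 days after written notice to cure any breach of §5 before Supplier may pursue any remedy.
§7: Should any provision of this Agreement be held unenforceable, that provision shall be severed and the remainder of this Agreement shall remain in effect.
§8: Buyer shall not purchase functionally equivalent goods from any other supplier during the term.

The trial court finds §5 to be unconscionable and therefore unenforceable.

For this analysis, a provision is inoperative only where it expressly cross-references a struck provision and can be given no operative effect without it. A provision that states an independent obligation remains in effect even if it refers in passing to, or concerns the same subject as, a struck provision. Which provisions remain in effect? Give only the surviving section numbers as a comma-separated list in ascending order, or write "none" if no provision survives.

§5 is struck. §6 merely fixes the cure period for breach of §5; with §5 gone it has nothing to operate on and falls away. §7 is a severability clause and preserves every provision that can still be given independent effect. §1, §2, §3, §4, §7, and §8 remain in effect.

1, 2, 3, 4, 7, 8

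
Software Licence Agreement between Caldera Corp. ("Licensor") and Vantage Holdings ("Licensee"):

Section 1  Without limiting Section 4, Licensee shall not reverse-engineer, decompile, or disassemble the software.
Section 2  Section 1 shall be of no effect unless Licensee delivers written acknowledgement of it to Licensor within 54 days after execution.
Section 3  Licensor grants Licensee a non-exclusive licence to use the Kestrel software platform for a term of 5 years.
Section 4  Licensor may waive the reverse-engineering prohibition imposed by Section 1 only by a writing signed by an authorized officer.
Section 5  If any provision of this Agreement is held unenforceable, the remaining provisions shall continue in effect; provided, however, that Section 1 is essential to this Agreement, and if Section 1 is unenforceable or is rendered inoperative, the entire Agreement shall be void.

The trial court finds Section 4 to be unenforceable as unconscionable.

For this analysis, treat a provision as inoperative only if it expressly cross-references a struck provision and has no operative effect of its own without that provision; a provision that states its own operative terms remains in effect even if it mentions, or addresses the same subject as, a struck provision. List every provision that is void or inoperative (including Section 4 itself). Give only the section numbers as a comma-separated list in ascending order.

4

Section 4 is struck. Section 1 mentions Section 4 but its own obligation stands independently of Section 4, so Section 1 is not affected. Nothing else in the Agreement is defined by reference to Section 4. Section 5 makes Section 1 an essential term, but Section 1 is unaffected, so the severability proviso in Section 5 preserves the remaining provisions. Section 1, Section 2, Section 3, and Section 5 remain in effect.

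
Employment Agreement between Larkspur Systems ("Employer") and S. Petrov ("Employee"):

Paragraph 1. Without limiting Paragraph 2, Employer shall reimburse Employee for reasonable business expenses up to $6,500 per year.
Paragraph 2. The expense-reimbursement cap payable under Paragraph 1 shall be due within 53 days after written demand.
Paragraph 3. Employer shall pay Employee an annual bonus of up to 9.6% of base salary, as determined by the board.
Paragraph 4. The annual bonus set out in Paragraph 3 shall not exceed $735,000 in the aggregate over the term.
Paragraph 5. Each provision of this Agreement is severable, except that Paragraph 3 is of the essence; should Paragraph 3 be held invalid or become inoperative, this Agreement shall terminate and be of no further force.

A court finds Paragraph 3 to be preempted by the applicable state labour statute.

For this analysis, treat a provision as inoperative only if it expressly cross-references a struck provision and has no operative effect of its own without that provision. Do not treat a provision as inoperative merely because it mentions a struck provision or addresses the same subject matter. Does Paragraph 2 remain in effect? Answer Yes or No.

Paragraph 3 is struck. Paragraph 4 has no operative effect of its own apart from Paragraph 3 and is therefore inoperative. Paragraph 5 makes Paragraph 3 an essential term, and Paragraph 3 is the provision held invalid; under Paragraph 5, the entire Agreement is therefore void. No provision of the Agreement survives. Paragraph 2 is among the inoperative provisions, so the answer is no.

No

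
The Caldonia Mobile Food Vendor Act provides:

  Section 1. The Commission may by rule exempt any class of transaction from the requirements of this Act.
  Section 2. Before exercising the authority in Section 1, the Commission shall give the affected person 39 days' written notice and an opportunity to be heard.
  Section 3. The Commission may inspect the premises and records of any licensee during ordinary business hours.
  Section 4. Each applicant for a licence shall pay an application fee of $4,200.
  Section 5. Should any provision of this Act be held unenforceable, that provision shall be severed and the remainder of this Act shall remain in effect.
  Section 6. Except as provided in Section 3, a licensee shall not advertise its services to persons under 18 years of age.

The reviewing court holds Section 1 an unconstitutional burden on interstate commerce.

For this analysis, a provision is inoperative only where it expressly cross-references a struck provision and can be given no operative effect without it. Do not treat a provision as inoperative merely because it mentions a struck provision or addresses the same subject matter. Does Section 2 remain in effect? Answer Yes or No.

Section 1 is struck. The only function of Section 2 is the notice-and-hearing requirement for Section 1, so it cannot stand once Section 1 is removed. Under the severability clause in Section 5, the remaining provisions continue in force. That leaves Section 3, Section 4, Section 5, and Section 6 in effect. Section 2 is among the inoperative provisions, so the answer is no.

No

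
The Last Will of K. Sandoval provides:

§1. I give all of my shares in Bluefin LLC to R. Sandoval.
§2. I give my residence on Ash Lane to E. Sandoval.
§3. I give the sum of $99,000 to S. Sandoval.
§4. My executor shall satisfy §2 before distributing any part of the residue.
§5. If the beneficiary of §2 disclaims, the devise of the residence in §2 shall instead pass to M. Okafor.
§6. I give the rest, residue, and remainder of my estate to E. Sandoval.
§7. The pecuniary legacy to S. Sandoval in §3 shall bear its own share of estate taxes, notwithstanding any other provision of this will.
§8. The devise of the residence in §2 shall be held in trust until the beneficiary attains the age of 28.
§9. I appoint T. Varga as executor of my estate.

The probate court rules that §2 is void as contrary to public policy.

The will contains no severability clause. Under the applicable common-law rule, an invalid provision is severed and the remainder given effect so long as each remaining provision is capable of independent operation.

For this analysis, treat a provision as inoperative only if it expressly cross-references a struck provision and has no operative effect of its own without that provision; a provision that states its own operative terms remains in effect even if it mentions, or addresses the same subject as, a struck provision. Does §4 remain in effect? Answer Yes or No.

No

§2 is struck. The only function of §4 is the priority direction for §2, so it cannot stand once §2 is removed. §5 operates only by reference to §2, so it falls with §2. §8 merely fixes the trust for §2; with §2 gone it has nothing to operate on and falls away. With no severability clause, the stated default rule severs what cannot stand and enforces each remaining provision that can operate on its own. That leaves §1, §3, §6, §7, and §9 in effect. §4 is among the inoperative provisions, so the answer is no.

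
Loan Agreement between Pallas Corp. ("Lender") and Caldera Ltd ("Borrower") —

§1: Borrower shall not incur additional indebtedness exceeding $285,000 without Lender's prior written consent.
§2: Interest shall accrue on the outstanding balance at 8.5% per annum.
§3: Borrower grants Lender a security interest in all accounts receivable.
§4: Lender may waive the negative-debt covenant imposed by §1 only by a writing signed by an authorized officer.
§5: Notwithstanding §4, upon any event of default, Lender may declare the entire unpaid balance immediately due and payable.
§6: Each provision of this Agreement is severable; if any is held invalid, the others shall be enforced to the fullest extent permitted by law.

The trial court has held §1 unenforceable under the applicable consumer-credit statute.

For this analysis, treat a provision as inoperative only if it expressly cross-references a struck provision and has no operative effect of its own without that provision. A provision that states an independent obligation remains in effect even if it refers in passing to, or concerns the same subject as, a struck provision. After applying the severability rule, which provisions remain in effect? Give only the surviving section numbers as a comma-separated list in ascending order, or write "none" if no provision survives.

§1 is struck. §4 has no operative effect of its own apart from §1 and is therefore inoperative. §5 mentions §4 but its own obligation stands independently of §4, so §5 is not affected. §6 is a severability clause and preserves every provision that can still be given independent effect. That leaves §2, §3, §5, and §6 in effect.

2, 3, 5, 6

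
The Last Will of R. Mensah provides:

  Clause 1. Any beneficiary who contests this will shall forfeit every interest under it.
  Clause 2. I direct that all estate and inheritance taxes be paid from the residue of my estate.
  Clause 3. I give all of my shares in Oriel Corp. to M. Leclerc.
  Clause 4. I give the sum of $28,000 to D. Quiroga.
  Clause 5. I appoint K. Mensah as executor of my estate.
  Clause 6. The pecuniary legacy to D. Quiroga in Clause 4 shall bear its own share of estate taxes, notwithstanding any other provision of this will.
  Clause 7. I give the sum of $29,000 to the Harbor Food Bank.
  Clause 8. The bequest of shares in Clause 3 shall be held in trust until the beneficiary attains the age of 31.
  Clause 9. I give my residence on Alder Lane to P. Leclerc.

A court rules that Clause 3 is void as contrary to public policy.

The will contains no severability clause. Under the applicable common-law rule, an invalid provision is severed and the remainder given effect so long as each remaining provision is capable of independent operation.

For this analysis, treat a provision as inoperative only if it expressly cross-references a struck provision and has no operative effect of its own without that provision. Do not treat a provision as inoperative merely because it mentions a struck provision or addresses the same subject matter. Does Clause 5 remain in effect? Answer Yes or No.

Yes

Clause 3 is struck. Clause 8 operates only by reference to Clause 3, so it falls with Clause 3. With no severability clause, the stated default rule severs what cannot stand and enforces each remaining provision that can operate on its own. The provisions still in force are Clause 1, Clause 2, Clause 4, Clause 5, Clause 6, Clause 7, and Clause 9. Clause 5 is among the surviving provisions, so the answer is yes.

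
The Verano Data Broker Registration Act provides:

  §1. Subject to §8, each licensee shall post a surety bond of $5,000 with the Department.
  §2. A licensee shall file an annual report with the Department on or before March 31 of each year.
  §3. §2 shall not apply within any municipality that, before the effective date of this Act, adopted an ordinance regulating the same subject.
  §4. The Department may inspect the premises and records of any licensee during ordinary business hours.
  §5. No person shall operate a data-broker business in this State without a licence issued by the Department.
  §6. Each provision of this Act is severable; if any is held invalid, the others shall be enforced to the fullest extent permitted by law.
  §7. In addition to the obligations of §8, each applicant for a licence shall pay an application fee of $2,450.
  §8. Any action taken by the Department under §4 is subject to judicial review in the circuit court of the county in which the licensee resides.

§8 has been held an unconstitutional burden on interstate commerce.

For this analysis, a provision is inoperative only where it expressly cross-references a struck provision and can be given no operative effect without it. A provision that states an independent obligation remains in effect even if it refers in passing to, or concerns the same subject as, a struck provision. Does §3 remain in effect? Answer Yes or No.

§8 is struck. Although §1 refers to §8, its operative terms do not depend on §8, so it remains in effect. Although §7 refers to §8, its operative terms do not depend on §8, so it remains in effect. Nothing else in the Act is defined by reference to §8. Under the severability clause in §6, the remaining provisions continue in force. That leaves §1, §2, §3, §4, §5, §6, and §7 in effect. §3 is among the surviving provisions, so the answer is yes.

Yes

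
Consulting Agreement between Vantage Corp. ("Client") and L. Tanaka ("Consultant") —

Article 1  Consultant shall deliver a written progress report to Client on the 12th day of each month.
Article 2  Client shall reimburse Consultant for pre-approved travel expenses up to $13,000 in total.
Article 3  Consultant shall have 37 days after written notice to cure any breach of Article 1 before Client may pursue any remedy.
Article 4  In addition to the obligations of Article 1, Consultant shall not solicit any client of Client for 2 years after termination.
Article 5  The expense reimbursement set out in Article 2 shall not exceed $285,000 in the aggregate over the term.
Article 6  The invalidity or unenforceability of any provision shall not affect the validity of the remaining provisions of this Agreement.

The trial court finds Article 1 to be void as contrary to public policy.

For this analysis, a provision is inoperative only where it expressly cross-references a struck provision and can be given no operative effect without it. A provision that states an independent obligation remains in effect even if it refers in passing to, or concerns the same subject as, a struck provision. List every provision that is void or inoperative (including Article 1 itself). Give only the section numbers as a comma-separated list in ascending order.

Article 1 is struck. Article 3 has no operative effect of its own apart from Article 1 and is therefore inoperative. Article 4 mentions Article 1 but its own obligation stands independently of Article 1, so Article 4 is not affected. Under the severability clause in Article 6, the remaining provisions continue in force. Article 2, Article 4, Article 5, and Article 6 remain in effect.

1, 3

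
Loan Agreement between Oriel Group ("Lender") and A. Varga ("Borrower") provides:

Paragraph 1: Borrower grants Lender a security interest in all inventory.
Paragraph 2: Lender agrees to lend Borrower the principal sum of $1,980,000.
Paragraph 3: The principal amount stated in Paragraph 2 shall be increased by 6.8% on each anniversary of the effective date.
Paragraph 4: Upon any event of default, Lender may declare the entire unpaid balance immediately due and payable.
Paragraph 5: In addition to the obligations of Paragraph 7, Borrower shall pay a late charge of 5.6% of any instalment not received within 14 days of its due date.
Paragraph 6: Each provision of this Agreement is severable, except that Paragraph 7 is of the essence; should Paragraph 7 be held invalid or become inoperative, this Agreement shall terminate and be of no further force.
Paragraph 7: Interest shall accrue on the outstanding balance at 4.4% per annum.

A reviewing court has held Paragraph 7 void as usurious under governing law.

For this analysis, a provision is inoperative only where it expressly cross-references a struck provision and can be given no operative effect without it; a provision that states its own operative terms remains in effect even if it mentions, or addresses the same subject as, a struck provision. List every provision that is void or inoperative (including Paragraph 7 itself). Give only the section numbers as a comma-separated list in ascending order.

Paragraph 7 is struck. No other provision's operative terms depend on Paragraph 7. Paragraph 6 makes Paragraph 7 an essential term, and Paragraph 7 is the provision held invalid; under Paragraph 6, the entire Agreement is therefore void. No provision of the Agreement survives.

1, 2, 3, 4, 5, 6, 7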